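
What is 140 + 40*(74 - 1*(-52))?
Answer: 5180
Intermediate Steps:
140 + 40*(74 - 1*(-52)) = 140 + 40*(74 + 52) = 140 + 40*126 = 140 + 5040 = 5180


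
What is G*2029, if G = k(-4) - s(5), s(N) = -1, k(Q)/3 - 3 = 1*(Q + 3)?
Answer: 14203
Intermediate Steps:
k(Q) = 18 + 3*Q (k(Q) = 9 + 3*(1*(Q + 3)) = 9 + 3*(1*(3 + Q)) = 9 + 3*(3 + Q) = 9 + (9 + 3*Q) = 18 + 3*Q)
G = 7 (G = (18 + 3*(-4)) - 1*(-1) = (18 - 12) + 1 = 6 + 1 = 7)
G*2029 = 7*2029 = 14203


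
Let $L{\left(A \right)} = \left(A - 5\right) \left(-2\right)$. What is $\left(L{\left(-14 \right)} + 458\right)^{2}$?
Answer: $246016$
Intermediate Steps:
$L{\left(A \right)} = 10 - 2 A$ ($L{\left(A \right)} = \left(-5 + A\right) \left(-2\right) = 10 - 2 A$)
$\left(L{\left(-14 \right)} + 458\right)^{2} = \left(\left(10 - -28\right) + 458\right)^{2} = \left(\left(10 + 28\right) + 458\right)^{2} = \left(38 + 458\right)^{2} = 496^{2} = 246016$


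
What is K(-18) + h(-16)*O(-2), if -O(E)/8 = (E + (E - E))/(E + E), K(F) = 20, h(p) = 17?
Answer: -48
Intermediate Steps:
O(E) = -4 (O(E) = -8*(E + (E - E))/(E + E) = -8*(E + 0)/(2*E) = -8*E*1/(2*E) = -8*½ = -4)
K(-18) + h(-16)*O(-2) = 20 + 17*(-4) = 20 - 68 = -48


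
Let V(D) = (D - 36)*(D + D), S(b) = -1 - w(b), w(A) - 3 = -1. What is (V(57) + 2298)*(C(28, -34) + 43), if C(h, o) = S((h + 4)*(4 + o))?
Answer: 187680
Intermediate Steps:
w(A) = 2 (w(A) = 3 - 1 = 2)
S(b) = -3 (S(b) = -1 - 1*2 = -1 - 2 = -3)
C(h, o) = -3
V(D) = 2*D*(-36 + D) (V(D) = (-36 + D)*(2*D) = 2*D*(-36 + D))
(V(57) + 2298)*(C(28, -34) + 43) = (2*57*(-36 + 57) + 2298)*(-3 + 43) = (2*57*21 + 2298)*40 = (2394 + 2298)*40 = 4692*40 = 187680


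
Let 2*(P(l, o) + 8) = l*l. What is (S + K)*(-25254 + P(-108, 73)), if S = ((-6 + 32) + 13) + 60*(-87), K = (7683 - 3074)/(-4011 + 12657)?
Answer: 39557993605/393 ≈ 1.0066e+8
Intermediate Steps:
P(l, o) = -8 + l²/2 (P(l, o) = -8 + (l*l)/2 = -8 + l²/2)
K = 419/786 (K = 4609/8646 = 4609*(1/8646) = 419/786 ≈ 0.53308)
S = -5181 (S = (26 + 13) - 5220 = 39 - 5220 = -5181)
(S + K)*(-25254 + P(-108, 73)) = (-5181 + 419/786)*(-25254 + (-8 + (½)*(-108)²)) = -4071847*(-25254 + (-8 + (½)*11664))/786 = -4071847*(-25254 + (-8 + 5832))/786 = -4071847*(-25254 + 5824)/786 = -4071847/786*(-19430) = 39557993605/393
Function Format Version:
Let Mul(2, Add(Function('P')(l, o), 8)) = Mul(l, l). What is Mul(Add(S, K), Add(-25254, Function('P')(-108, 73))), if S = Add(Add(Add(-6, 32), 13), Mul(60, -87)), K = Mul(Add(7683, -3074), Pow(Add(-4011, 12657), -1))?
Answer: Rational(39557993605, 393) ≈ 1.0066e+8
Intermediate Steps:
Function('P')(l, o) = Add(-8, Mul(Rational(1, 2), Pow(l, 2))) (Function('P')(l, o) = Add(-8, Mul(Rational(1, 2), Mul(l, l))) = Add(-8, Mul(Rational(1, 2), Pow(l, 2))))
K = Rational(419, 786) (K = Mul(4609, Pow(8646, -1)) = Mul(4609, Rational(1, 8646)) = Rational(419, 786) ≈ 0.53308)
S = -5181 (S = Add(Add(26, 13), -5220) = Add(39, -5220) = -5181)
Mul(Add(S, K), Add(-25254, Function('P')(-108, 73))) = Mul(Add(-5181, Rational(419, 786)), Add(-25254, Add(-8, Mul(Rational(1, 2), Pow(-108, 2))))) = Mul(Rational(-4071847, 786), Add(-25254, Add(-8, Mul(Rational(1, 2), 11664)))) = Mul(Rational(-4071847, 786), Add(-25254, Add(-8, 5832))) = Mul(Rational(-4071847, 786), Add(-25254, 5824)) = Mul(Rational(-4071847, 786), -19430) = Rational(39557993605, 393)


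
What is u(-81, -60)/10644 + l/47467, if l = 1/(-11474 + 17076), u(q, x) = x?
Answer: -1329549783/235862288858 ≈ -0.0056370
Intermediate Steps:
l = 1/5602 ≈ 0.00017851
u(-81, -60)/10644 + l/47467 = -60/10644 + (1/5602)/47467 = -60*1/10644 + (1/5602)*(1/47467) = -5/887 + 1/265910134 = -1329549783/235862288858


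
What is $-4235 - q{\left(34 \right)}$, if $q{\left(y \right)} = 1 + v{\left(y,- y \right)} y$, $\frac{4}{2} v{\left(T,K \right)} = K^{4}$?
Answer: $-22721948$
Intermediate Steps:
$v{\left(T,K \right)} = \frac{K^{4}}{2}$
$q{\left(y \right)} = 1 + \frac{y^{5}}{2}$ ($q{\left(y \right)} = 1 + \frac{\left(- y\right)^{4}}{2} y = 1 + \frac{y^{4}}{2} y = 1 + \frac{y^{5}}{2}$)
$-4235 - q{\left(34 \right)} = -4235 - \left(1 + \frac{34^{5}}{2}\right) = -4235 - \left(1 + \frac{1}{2} \cdot 45435424\right) = -4235 - \left(1 + 22717712\right) = -4235 - 22717713 = -22721948$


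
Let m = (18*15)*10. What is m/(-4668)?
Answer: -225/389 ≈ -0.57841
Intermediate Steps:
m = 2700 (m = 270*10 = 2700)
m/(-4668) = 2700/(-4668) = 2700*(-1/4668) = -225/389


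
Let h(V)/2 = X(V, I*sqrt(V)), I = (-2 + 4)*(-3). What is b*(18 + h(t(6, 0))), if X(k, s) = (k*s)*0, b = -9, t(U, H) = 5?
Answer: -162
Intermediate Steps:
I = -6 (I = 2*(-3) = -6)
X(k, s) = 0
h(V) = 0 (h(V) = 2*0 = 0)
b*(18 + h(t(6, 0))) = -9*(18 + 0) = -9*18 = -162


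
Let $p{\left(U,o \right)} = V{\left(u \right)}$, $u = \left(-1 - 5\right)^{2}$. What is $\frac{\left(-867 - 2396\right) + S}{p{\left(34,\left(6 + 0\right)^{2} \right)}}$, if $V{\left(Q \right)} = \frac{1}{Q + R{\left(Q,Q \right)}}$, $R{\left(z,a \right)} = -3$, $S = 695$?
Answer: $-84744$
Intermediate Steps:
$u = 36$ ($u = \left(-6\right)^{2} = 36$)
$V{\left(Q \right)} = \frac{1}{-3 + Q}$ ($V{\left(Q \right)} = \frac{1}{Q - 3} = \frac{1}{-3 + Q}$)
$p{\left(U,o \right)} = \frac{1}{33}$ ($p{\left(U,o \right)} = \frac{1}{-3 + 36} = \frac{1}{33}$)
$\frac{\left(-867 - 2396\right) + S}{p{\left(34,\left(6 + 0\right)^{2} \right)}} = \left(\left(-867 - 2396\right) + 695\right) \frac{1}{\frac{1}{33}} = \left(-3263 + 695\right) 33 = \left(-2568\right) 33 = -84744$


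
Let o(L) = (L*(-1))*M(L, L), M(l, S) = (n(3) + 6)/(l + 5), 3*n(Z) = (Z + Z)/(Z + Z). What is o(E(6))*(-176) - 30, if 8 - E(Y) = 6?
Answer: 6058/21 ≈ 288.48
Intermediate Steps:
n(Z) = ⅓ (n(Z) = ((Z + Z)/(Z + Z))/3 = ((2*Z)/((2*Z)))/3 = ((2*Z)*(1/(2*Z)))/3 = (⅓)*1 = ⅓)
E(Y) = 2 (E(Y) = 8 - 1*6 = 8 - 6 = 2)
M(l, S) = 19/(3*(5 + l)) (M(l, S) = (⅓ + 6)/(l + 5) = 19/(3*(5 + l)))
o(L) = -19*L/(3*(5 + L)) (o(L) = (L*(-1))*(19/(3*(5 + L))) = (-L)*(19/(3*(5 + L))) = -19*L/(3*(5 + L)))
o(E(6))*(-176) - 30 = -19*2/(15 + 3*2)*(-176) - 30 = -19*2/(15 + 6)*(-176) - 30 = -19*2/21*(-176) - 30 = -19*2*1/21*(-176) - 30 = -38/21*(-176) - 30 = 6688/21 - 30 = 6058/21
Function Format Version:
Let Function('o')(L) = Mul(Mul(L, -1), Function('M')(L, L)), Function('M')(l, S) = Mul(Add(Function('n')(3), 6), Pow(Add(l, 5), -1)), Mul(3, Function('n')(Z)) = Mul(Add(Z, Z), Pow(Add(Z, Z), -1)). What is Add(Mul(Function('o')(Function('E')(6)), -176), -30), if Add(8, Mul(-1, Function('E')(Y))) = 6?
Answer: Rational(6058, 21) ≈ 288.48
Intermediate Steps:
Function('n')(Z) = Rational(1, 3) (Function('n')(Z) = Mul(Rational(1, 3), Mul(Add(Z, Z), Pow(Add(Z, Z), -1))) = Mul(Rational(1, 3), Mul(Mul(2, Z), Pow(Mul(2, Z), -1))) = Mul(Rational(1, 3), Mul(Mul(2, Z), Mul(Rational(1, 2), Pow(Z, -1)))) = Mul(Rational(1, 3), 1) = Rational(1, 3))
Function('E')(Y) = 2 (Function('E')(Y) = Add(8, Mul(-1, 6)) = Add(8, -6) = 2)
Function('M')(l, S) = Mul(Rational(19, 3), Pow(Add(5, l), -1)) (Function('M')(l, S) = Mul(Add(Rational(1, 3), 6), Pow(Add(l, 5), -1)) = Mul(Rational(19, 3), Pow(Add(5, l), -1)))
Function('o')(L) = Mul(Rational(-19, 3), L, Pow(Add(5, L), -1)) (Function('o')(L) = Mul(Mul(L, -1), Mul(Rational(19, 3), Pow(Add(5, L), -1))) = Mul(Mul(-1, L), Mul(Rational(19, 3), Pow(Add(5, L), -1))) = Mul(Rational(-19, 3), L, Pow(Add(5, L), -1)))
Add(Mul(Function('o')(Function('E')(6)), -176), -30) = Add(Mul(Mul(-19, 2, Pow(Add(15, Mul(3, 2)), -1)), -176), -30) = Add(Mul(Mul(-19, 2, Pow(Add(15, 6), -1)), -176), -30) = Add(Mul(Mul(-19, 2, Pow(21, -1)), -176), -30) = Add(Mul(Mul(-19, 2, Rational(1, 21)), -176), -30) = Add(Mul(Rational(-38, 21), -176), -30) = Add(Rational(6688, 21), -30) = Rational(6058, 21)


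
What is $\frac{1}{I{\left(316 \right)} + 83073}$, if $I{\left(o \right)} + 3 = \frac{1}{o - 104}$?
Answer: $\frac{212}{17610841} \approx 1.2038 \cdot 10^{-5}$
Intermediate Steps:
$I{\left(o \right)} = -3 + \frac{1}{-104 + o}$ ($I{\left(o \right)} = -3 + \frac{1}{o - 104} = -3 + \frac{1}{-104 + o}$)
$\frac{1}{I{\left(316 \right)} + 83073} = \frac{1}{\frac{313 - 948}{-104 + 316} + 83073} = \frac{1}{\frac{313 - 948}{212} + 83073} = \frac{1}{\frac{1}{212} \left(-635\right) + 83073} = \frac{1}{- \frac{635}{212} + 83073} = \frac{1}{\frac{17610841}{212}} = \frac{212}{17610841}$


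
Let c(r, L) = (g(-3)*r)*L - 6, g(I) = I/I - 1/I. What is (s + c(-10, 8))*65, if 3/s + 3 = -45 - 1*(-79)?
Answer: -680485/93 ≈ -7317.0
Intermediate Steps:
g(I) = 1 - 1/I
c(r, L) = -6 + 4*L*r/3 (c(r, L) = (((-1 - 3)/(-3))*r)*L - 6 = ((-⅓*(-4))*r)*L - 6 = (4*r/3)*L - 6 = 4*L*r/3 - 6 = -6 + 4*L*r/3)
s = 3/31 (s = 3/(-3 + (-45 - 1*(-79))) = 3/(-3 + (-45 + 79)) = 3/(-3 + 34) = 3/31 ≈ 0.096774)
(s + c(-10, 8))*65 = (3/31 + (-6 + (4/3)*8*(-10)))*65 = (3/31 + (-6 - 320/3))*65 = (3/31 - 338/3)*65 = -10469/93*65 = -680485/93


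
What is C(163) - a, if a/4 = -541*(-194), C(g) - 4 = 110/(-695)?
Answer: -58353890/139 ≈ -4.1981e+5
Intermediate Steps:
C(g) = 534/139 (C(g) = 4 + 110/(-695) = 4 + 110*(-1/695) = 4 - 22/139 = 534/139)
a = 419816 (a = 4*(-541*(-194)) = 4*104954 = 419816)
C(163) - a = 534/139 - 1*419816 = 534/139 - 419816 = -58353890/139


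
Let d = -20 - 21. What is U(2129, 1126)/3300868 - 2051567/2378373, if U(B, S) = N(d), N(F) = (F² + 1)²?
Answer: -10809931226/1962673831941 ≈ -0.0055078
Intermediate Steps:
d = -41
N(F) = (1 + F²)²
U(B, S) = 2829124 (U(B, S) = (1 + (-41)²)² = (1 + 1681)² = 1682² = 2829124)
U(2129, 1126)/3300868 - 2051567/2378373 = 2829124/3300868 - 2051567/2378373 = 2829124*(1/3300868) - 2051567*1/2378373 = 707281/825217 - 2051567/2378373 = -10809931226/1962673831941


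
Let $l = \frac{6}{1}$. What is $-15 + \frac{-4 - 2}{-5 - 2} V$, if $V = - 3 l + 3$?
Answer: $- \frac{195}{7} \approx -27.857$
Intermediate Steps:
$l = 6$ ($l = 6 \cdot 1 = 6$)
$V = -15$ ($V = \left(-3\right) 6 + 3 = -18 + 3 = -15$)
$-15 + \frac{-4 - 2}{-5 - 2} V = -15 + \frac{-4 - 2}{-5 - 2} \left(-15\right) = -15 + - \frac{6}{-7} \left(-15\right) = -15 + \left(-6\right) \left(- \frac{1}{7}\right) \left(-15\right) = -15 + \frac{6}{7} \left(-15\right) = -15 - \frac{90}{7} = - \frac{195}{7}$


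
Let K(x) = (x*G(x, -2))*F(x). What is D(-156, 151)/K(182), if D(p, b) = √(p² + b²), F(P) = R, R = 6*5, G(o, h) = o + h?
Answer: √47137/982800 ≈ 0.00022091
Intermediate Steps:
G(o, h) = h + o
R = 30
F(P) = 30
D(p, b) = √(b² + p²)
K(x) = 30*x*(-2 + x) (K(x) = (x*(-2 + x))*30 = 30*x*(-2 + x))
D(-156, 151)/K(182) = √(151² + (-156)²)/((30*182*(-2 + 182))) = √(22801 + 24336)/((30*182*180)) = √47137/982800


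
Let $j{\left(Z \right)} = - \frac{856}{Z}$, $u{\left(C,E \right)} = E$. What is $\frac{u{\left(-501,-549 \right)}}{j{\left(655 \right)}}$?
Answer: $\frac{359595}{856} \approx 420.09$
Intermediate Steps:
$\frac{u{\left(-501,-549 \right)}}{j{\left(655 \right)}} = - \frac{549}{\left(-856\right) \frac{1}{655}} = - \frac{549}{- \frac{856}{655}} = \left(-549\right) \left(- \frac{655}{856}\right) = \frac{359595}{856}$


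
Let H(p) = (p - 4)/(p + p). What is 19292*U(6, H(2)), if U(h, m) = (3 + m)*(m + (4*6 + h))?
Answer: 1422785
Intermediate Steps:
H(p) = (-4 + p)/(2*p) (H(p) = (-4 + p)/((2*p)) = (-4 + p)*(1/(2*p)) = (-4 + p)/(2*p))
U(h, m) = (3 + m)*(24 + h + m) (U(h, m) = (3 + m)*(m + (24 + h)) = (3 + m)*(24 + h + m))
19292*U(6, H(2)) = 19292*(72 + ((½)*(-4 + 2)/2)² + 3*6 + 27*((½)*(-4 + 2)/2) + 6*((½)*(-4 + 2)/2)) = 19292*(72 + ((½)*(½)*(-2))² + 18 + 27*((½)*(½)*(-2)) + 6*((½)*(½)*(-2))) = 19292*(72 + (-½)² + 18 + 27*(-½) + 6*(-½)) = 19292*(72 + ¼ + 18 - 27/2 - 3) = 19292*(295/4) = 1422785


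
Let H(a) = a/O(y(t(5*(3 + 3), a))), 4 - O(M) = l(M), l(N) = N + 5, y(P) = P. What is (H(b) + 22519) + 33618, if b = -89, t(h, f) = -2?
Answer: 56048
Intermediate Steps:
l(N) = 5 + N
O(M) = -1 - M (O(M) = 4 - (5 + M) = 4 + (-5 - M) = -1 - M)
H(a) = a (H(a) = a/(-1 - 1*(-2)) = a/(-1 + 2) = a/1 = a*1 = a)
(H(b) + 22519) + 33618 = (-89 + 22519) + 33618 = 22430 + 33618 = 56048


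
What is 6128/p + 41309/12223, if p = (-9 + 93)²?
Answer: 22898678/5390343 ≈ 4.2481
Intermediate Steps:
p = 7056 (p = 84² = 7056)
6128/p + 41309/12223 = 6128/7056 + 41309/12223 = 6128*(1/7056) + 41309*(1/12223) = 383/441 + 41309/12223 = 22898678/5390343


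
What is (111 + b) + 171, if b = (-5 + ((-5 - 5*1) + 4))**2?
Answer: 403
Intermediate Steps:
b = 121 (b = (-5 + ((-5 - 5) + 4))**2 = (-5 + (-10 + 4))**2 = (-5 - 6)**2 = (-11)**2 = 121)
(111 + b) + 171 = (111 + 121) + 171 = 232 + 171 = 403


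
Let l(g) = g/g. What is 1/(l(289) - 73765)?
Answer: -1/73764 ≈ -1.3557e-5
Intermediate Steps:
l(g) = 1
1/(l(289) - 73765) = 1/(1 - 73765) = 1/(-73764) = -1/73764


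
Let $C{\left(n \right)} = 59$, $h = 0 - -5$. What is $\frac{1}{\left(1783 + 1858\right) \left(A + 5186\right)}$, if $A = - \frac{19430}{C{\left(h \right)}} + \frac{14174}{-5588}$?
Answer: $\frac{14986}{264861500793} \approx 5.6581 \cdot 10^{-8}$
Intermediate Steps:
$h = 5$ ($h = 0 + 5 = 5$)
$A = - \frac{54705553}{164846}$ ($A = - \frac{19430}{59} + \frac{14174}{-5588} = \left(-19430\right) \frac{1}{59} + 14174 \left(- \frac{1}{5588}\right) = - \frac{19430}{59} - \frac{7087}{2794} = - \frac{54705553}{164846} \approx -331.86$)
$\frac{1}{\left(1783 + 1858\right) \left(A + 5186\right)} = \frac{1}{\left(1783 + 1858\right) \left(- \frac{54705553}{164846} + 5186\right)} = \frac{1}{3641 \cdot \frac{800185803}{164846}} = \frac{1}{3641} \cdot \frac{164846}{800185803} = \frac{14986}{264861500793}$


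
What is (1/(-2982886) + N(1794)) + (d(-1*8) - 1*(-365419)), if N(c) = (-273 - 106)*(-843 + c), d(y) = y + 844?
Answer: 17378293835/2982886 ≈ 5826.0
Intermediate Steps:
d(y) = 844 + y
N(c) = 319497 - 379*c (N(c) = -379*(-843 + c) = 319497 - 379*c)
(1/(-2982886) + N(1794)) + (d(-1*8) - 1*(-365419)) = (1/(-2982886) + (319497 - 379*1794)) + ((844 - 1*8) - 1*(-365419)) = (-1/2982886 + (319497 - 679926)) + ((844 - 8) + 365419) = (-1/2982886 - 360429) + (836 + 365419) = -1075118618095/2982886 + 366255 = 17378293835/2982886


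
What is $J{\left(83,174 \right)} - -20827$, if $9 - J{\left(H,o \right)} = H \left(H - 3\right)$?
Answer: $14196$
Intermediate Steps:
$J{\left(H,o \right)} = 9 - H \left(-3 + H\right)$ ($J{\left(H,o \right)} = 9 - H \left(H - 3\right) = 9 - H \left(-3 + H\right)$)
$J{\left(83,174 \right)} - -20827 = \left(9 - 83^{2} + 3 \cdot 83\right) - -20827 = \left(9 - 6889 + 249\right) + 20827 = -6631 + 20827 = 14196$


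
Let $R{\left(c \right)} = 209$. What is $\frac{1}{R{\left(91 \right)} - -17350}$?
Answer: $\frac{1}{17559} \approx 5.6951 \cdot 10^{-5}$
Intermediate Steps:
$\frac{1}{R{\left(91 \right)} - -17350} = \frac{1}{209 - -17350} = \frac{1}{209 + 17350} = \frac{1}{17559}$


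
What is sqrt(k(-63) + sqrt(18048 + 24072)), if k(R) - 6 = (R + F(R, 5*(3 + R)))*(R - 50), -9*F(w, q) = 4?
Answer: sqrt(64577 + 162*sqrt(130))/3 ≈ 85.910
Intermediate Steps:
F(w, q) = -4/9 (F(w, q) = -1/9*4 = -4/9)
k(R) = 6 + (-50 + R)*(-4/9 + R) (k(R) = 6 + (R - 4/9)*(R - 50) = 6 + (-4/9 + R)*(-50 + R) = 6 + (-50 + R)*(-4/9 + R))
sqrt(k(-63) + sqrt(18048 + 24072)) = sqrt((254/9 + (-63)**2 - 454/9*(-63)) + sqrt(18048 + 24072)) = sqrt((254/9 + 3969 + 3178) + sqrt(42120)) = sqrt(64577/9 + 18*sqrt(130))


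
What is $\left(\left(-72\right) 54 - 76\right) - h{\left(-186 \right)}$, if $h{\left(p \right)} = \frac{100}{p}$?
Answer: $- \frac{368602}{93} \approx -3963.5$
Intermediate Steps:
$\left(\left(-72\right) 54 - 76\right) - h{\left(-186 \right)} = \left(\left(-72\right) 54 - 76\right) - \frac{100}{-186} = \left(-3888 - 76\right) - 100 \left(- \frac{1}{186}\right) = -3964 - - \frac{50}{93} = -3964 + \frac{50}{93} = - \frac{368602}{93}$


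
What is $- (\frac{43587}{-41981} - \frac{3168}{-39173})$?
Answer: $\frac{1574437743}{1644521713} \approx 0.95738$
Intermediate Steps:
$- (\frac{43587}{-41981} - \frac{3168}{-39173}) = - (43587 \left(- \frac{1}{41981}\right) - - \frac{3168}{39173}) = - (- \frac{43587}{41981} + \frac{3168}{39173}) = \left(-1\right) \left(- \frac{1574437743}{1644521713}\right) = \frac{1574437743}{1644521713}$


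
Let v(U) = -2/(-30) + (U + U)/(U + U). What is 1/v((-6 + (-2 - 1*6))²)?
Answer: 15/16 ≈ 0.93750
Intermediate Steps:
v(U) = 16/15 (v(U) = -2*(-1/30) + (2*U)/((2*U)) = 1/15 + (2*U)*(1/(2*U)) = 1/15 + 1 = 16/15)
1/v((-6 + (-2 - 1*6))²) = 1/(16/15) = 15/16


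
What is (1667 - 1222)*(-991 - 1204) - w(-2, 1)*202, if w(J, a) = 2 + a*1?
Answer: -977381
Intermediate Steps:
w(J, a) = 2 + a
(1667 - 1222)*(-991 - 1204) - w(-2, 1)*202 = (1667 - 1222)*(-991 - 1204) - (2 + 1)*202 = 445*(-2195) - 3*202 = -976775 - 1*606 = -976775 - 606 = -977381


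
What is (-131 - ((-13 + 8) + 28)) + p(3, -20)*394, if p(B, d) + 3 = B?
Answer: -154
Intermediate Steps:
p(B, d) = -3 + B
(-131 - ((-13 + 8) + 28)) + p(3, -20)*394 = (-131 - ((-13 + 8) + 28)) + (-3 + 3)*394 = (-131 - (-5 + 28)) + 0*394 = (-131 - 1*23) + 0 = (-131 - 23) + 0 = -154 + 0 = -154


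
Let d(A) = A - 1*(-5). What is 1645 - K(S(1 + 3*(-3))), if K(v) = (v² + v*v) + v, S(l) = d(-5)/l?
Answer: 1645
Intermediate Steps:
d(A) = 5 + A (d(A) = A + 5 = 5 + A)
S(l) = 0 (S(l) = (5 - 5)/l = 0/l = 0)
K(v) = v + 2*v² (K(v) = (v² + v²) + v = 2*v² + v = v + 2*v²)
1645 - K(S(1 + 3*(-3))) = 1645 - 0*(1 + 2*0) = 1645 - 0*(1 + 0) = 1645 - 0 = 1645 - 1*0 = 1645 + 0 = 1645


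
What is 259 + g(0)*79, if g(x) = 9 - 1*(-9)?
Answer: 1681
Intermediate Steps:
g(x) = 18 (g(x) = 9 + 9 = 18)
259 + g(0)*79 = 259 + 18*79 = 259 + 1422 = 1681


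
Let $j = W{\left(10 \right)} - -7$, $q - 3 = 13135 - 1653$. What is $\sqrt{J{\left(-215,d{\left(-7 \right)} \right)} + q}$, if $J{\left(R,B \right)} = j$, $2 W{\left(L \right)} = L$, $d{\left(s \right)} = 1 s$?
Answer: $\sqrt{11497} \approx 107.22$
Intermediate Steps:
$d{\left(s \right)} = s$
$W{\left(L \right)} = \frac{L}{2}$
$q = 11485$ ($q = 3 + \left(13135 - 1653\right) = 3 + 11482 = 11485$)
$j = 12$ ($j = \frac{1}{2} \cdot 10 - -7 = 5 + 7 = 12$)
$J{\left(R,B \right)} = 12$
$\sqrt{J{\left(-215,d{\left(-7 \right)} \right)} + q} = \sqrt{12 + 11485} = \sqrt{11497}$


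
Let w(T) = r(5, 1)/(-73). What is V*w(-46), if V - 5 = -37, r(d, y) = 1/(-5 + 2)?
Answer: -32/219 ≈ -0.14612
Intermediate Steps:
r(d, y) = -⅓ (r(d, y) = 1/(-3) = -⅓)
V = -32 (V = 5 - 37 = -32)
w(T) = 1/219 (w(T) = -⅓/(-73) = -⅓*(-1/73) = 1/219)
V*w(-46) = -32*1/219 = -32/219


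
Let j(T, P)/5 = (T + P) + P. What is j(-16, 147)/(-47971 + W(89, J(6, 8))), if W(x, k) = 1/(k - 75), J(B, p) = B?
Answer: -9591/331000 ≈ -0.028976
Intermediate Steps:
j(T, P) = 5*T + 10*P (j(T, P) = 5*((T + P) + P) = 5*((P + T) + P) = 5*(T + 2*P) = 5*T + 10*P)
W(x, k) = 1/(-75 + k)
j(-16, 147)/(-47971 + W(89, J(6, 8))) = (5*(-16) + 10*147)/(-47971 + 1/(-75 + 6)) = (-80 + 1470)/(-47971 + 1/(-69)) = 1390/(-47971 - 1/69) = 1390/(-3310000/69) = 1390*(-69/3310000) = -9591/331000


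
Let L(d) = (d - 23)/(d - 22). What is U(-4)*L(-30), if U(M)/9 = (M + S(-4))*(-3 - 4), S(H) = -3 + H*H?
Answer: -30051/52 ≈ -577.90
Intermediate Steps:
S(H) = -3 + H²
L(d) = (-23 + d)/(-22 + d)
U(M) = -819 - 63*M (U(M) = 9*((M + (-3 + (-4)²))*(-3 - 4)) = 9*((M + (-3 + 16))*(-7)) = 9*((M + 13)*(-7)) = 9*((13 + M)*(-7)) = 9*(-91 - 7*M) = -819 - 63*M)
U(-4)*L(-30) = (-819 - 63*(-4))*((-23 - 30)/(-22 - 30)) = (-819 + 252)*(-53/(-52)) = -(-567)*(-53)/52 = -567*53/52 = -30051/52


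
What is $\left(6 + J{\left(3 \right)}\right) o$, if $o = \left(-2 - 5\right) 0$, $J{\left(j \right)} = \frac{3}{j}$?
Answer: $0$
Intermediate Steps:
$o = 0$ ($o = \left(-7\right) 0 = 0$)
$\left(6 + J{\left(3 \right)}\right) o = \left(6 + \frac{3}{3}\right) 0 = \left(6 + 3 \cdot \frac{1}{3}\right) 0 = \left(6 + 1\right) 0 = 7 \cdot 0 = 0$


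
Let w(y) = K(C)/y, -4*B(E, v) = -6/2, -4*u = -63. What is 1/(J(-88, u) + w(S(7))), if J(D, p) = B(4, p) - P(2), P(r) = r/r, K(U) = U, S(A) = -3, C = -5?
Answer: 12/17 ≈ 0.70588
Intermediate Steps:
P(r) = 1
u = 63/4 (u = -¼*(-63) = 63/4 ≈ 15.750)
B(E, v) = ¾ (B(E, v) = -(-3)/(2*2) = -¼*(-3) = ¾)
J(D, p) = -¼ (J(D, p) = ¾ - 1*1 = ¾ - 1 = -¼)
w(y) = -5/y
1/(J(-88, u) + w(S(7))) = 1/(-¼ - 5/(-3)) = 1/(-¼ - 5*(-⅓)) = 1/(-¼ + 5/3) = 1/(17/12) = 12/17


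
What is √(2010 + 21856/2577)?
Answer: √13404590202/2577 ≈ 44.927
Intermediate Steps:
√(2010 + 21856/2577) = √(5201626/2577) = √13404590202/2577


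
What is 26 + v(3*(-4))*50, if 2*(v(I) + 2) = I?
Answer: -374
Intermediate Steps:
v(I) = -2 + I/2
26 + v(3*(-4))*50 = 26 + (-2 + (3*(-4))/2)*50 = 26 + (-2 + (½)*(-12))*50 = 26 + (-2 - 6)*50 = 26 - 8*50 = 26 - 400 = -374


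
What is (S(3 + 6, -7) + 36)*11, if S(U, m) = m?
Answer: 319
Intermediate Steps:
(S(3 + 6, -7) + 36)*11 = (-7 + 36)*11 = 29*11 = 319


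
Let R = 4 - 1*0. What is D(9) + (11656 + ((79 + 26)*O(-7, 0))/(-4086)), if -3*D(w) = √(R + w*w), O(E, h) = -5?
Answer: 15875647/1362 - √85/3 ≈ 11653.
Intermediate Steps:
R = 4 (R = 4 + 0 = 4)
D(w) = -√(4 + w²)/3 (D(w) = -√(4 + w*w)/3 = -√(4 + w²)/3)
D(9) + (11656 + ((79 + 26)*O(-7, 0))/(-4086)) = -√(4 + 9²)/3 + (11656 + ((79 + 26)*(-5))/(-4086)) = -√(4 + 81)/3 + (11656 + (105*(-5))*(-1/4086)) = -√85/3 + (11656 - 525*(-1/4086)) = -√85/3 + (11656 + 175/1362) = -√85/3 + 15875647/1362 = 15875647/1362 - √85/3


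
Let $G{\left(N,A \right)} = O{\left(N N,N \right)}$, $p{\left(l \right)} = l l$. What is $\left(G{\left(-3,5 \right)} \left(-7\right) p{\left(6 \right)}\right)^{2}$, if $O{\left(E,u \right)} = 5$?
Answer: $1587600$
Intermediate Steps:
$p{\left(l \right)} = l^{2}$
$G{\left(N,A \right)} = 5$
$\left(G{\left(-3,5 \right)} \left(-7\right) p{\left(6 \right)}\right)^{2} = \left(5 \left(-7\right) 6^{2}\right)^{2} = \left(\left(-35\right) 36\right)^{2} = \left(-1260\right)^{2} = 1587600$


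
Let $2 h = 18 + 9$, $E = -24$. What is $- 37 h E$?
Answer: $11988$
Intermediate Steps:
$h = \frac{27}{2}$ ($h = \frac{18 + 9}{2} = \frac{1}{2} \cdot 27 = \frac{27}{2} \approx 13.5$)
$- 37 h E = \left(-37\right) \frac{27}{2} \left(-24\right) = \left(- \frac{999}{2}\right) \left(-24\right) = 11988$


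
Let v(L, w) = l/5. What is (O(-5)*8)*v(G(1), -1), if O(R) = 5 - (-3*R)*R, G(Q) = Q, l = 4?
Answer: 512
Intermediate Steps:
v(L, w) = 4/5
O(R) = 5 + 3*R**2 (O(R) = 5 - (-3)*R**2 = 5 + 3*R**2)
(O(-5)*8)*v(G(1), -1) = ((5 + 3*(-5)**2)*8)*(4/5) = ((5 + 3*25)*8)*(4/5) = ((5 + 75)*8)*(4/5) = (80*8)*(4/5) = 640*(4/5) = 512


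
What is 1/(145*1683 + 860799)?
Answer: 1/1104834 ≈ 9.0511e-7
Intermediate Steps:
1/(145*1683 + 860799) = 1/(244035 + 860799) = 1/1104834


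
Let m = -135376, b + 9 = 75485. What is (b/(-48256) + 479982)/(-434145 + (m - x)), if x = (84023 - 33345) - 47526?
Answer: -5790483979/6908727072 ≈ -0.83814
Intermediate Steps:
x = 3152 (x = 50678 - 47526 = 3152)
b = 75476 (b = -9 + 75485 = 75476)
(b/(-48256) + 479982)/(-434145 + (m - x)) = (75476/(-48256) + 479982)/(-434145 + (-135376 - 1*3152)) = (75476*(-1/48256) + 479982)/(-434145 + (-135376 - 3152)) = (-18869/12064 + 479982)/(-434145 - 138528) = (5790483979/12064)/(-572673) = (5790483979/12064)*(-1/572673) = -5790483979/6908727072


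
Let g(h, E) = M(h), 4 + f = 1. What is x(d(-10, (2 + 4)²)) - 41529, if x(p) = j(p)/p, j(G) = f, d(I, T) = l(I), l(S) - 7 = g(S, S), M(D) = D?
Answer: -41528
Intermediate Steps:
f = -3 (f = -4 + 1 = -3)
g(h, E) = h
l(S) = 7 + S
d(I, T) = 7 + I
j(G) = -3
x(p) = -3/p
x(d(-10, (2 + 4)²)) - 41529 = -3/(7 - 10) - 41529 = -3/(-3) - 41529 = -3*(-⅓) - 41529 = 1 - 41529 = -41528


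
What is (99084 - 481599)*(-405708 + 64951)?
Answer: 130344663855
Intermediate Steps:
(99084 - 481599)*(-405708 + 64951) = -382515*(-340757) = 130344663855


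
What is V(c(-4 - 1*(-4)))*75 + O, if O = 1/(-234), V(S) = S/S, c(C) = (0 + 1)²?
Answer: 17549/234 ≈ 74.996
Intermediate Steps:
c(C) = 1 (c(C) = 1² = 1)
V(S) = 1
O = -1/234 ≈ -0.0042735
V(c(-4 - 1*(-4)))*75 + O = 1*75 - 1/234 = 75 - 1/234 = 17549/234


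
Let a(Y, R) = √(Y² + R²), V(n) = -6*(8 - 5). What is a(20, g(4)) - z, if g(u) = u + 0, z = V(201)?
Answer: 18 + 4*√26 ≈ 38.396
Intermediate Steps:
V(n) = -18 (V(n) = -6*3 = -18)
z = -18
g(u) = u
a(Y, R) = √(R² + Y²)
a(20, g(4)) - z = √(4² + 20²) - 1*(-18) = √(16 + 400) + 18 = √416 + 18 = 4*√26 + 18 = 18 + 4*√26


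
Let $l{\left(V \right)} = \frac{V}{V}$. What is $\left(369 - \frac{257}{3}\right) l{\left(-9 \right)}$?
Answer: $\frac{850}{3} \approx 283.33$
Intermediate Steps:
$l{\left(V \right)} = 1$
$\left(369 - \frac{257}{3}\right) l{\left(-9 \right)} = \left(369 - \frac{257}{3}\right) 1 = \frac{850}{3} \cdot 1 = \frac{850}{3}$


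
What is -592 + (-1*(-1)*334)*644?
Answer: 214504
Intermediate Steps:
-592 + (-1*(-1)*334)*644 = -592 + (1*334)*644 = -592 + 334*644 = -592 + 215096 = 214504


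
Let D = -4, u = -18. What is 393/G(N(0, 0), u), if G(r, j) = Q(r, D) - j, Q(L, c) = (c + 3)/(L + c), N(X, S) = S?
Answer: 1572/73 ≈ 21.534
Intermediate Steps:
Q(L, c) = (3 + c)/(L + c)
G(r, j) = -j - 1/(-4 + r) (G(r, j) = (3 - 4)/(r - 4) - j = -1/(-4 + r) - j = -j - 1/(-4 + r))
393/G(N(0, 0), u) = 393/(((-1 - 1*(-18)*(-4 + 0))/(-4 + 0))) = 393/(((-1 - 1*(-18)*(-4))/(-4))) = 393/((-(-1 - 72)/4)) = 393/((-1/4*(-73))) = 393/(73/4) = 393*(4/73) = 1572/73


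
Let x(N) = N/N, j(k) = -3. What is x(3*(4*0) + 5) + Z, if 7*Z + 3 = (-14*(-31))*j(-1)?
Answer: -1298/7 ≈ -185.43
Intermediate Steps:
x(N) = 1
Z = -1305/7 (Z = -3/7 + (-14*(-31)*(-3))/7 = -3/7 + (434*(-3))/7 = -3/7 + (⅐)*(-1302) = -3/7 - 186 = -1305/7 ≈ -186.43)
x(3*(4*0) + 5) + Z = 1 - 1305/7 = -1298/7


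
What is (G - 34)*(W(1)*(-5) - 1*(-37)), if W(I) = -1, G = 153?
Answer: 4998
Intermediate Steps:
(G - 34)*(W(1)*(-5) - 1*(-37)) = (153 - 34)*(-1*(-5) - 1*(-37)) = 119*(5 + 37) = 119*42 = 4998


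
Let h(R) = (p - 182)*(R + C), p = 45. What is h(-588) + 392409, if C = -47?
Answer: 479404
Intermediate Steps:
h(R) = 6439 - 137*R (h(R) = (45 - 182)*(R - 47) = -137*(-47 + R) = 6439 - 137*R)
h(-588) + 392409 = (6439 - 137*(-588)) + 392409 = (6439 + 80556) + 392409 = 86995 + 392409 = 479404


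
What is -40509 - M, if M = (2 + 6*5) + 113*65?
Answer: -47886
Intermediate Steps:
M = 7377 (M = (2 + 30) + 7345 = 32 + 7345 = 7377)
-40509 - M = -40509 - 1*7377 = -40509 - 7377 = -47886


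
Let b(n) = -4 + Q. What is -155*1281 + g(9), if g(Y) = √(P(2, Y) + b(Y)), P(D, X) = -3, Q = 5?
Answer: -198555 + I*√2 ≈ -1.9856e+5 + 1.4142*I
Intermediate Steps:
b(n) = 1 (b(n) = -4 + 5 = 1)
g(Y) = I*√2 (g(Y) = √(-3 + 1) = √(-2) = I*√2)
-155*1281 + g(9) = -155*1281 + I*√2 = -198555 + I*√2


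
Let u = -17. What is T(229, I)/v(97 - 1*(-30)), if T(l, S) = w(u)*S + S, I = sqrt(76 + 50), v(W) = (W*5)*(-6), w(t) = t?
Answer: 8*sqrt(14)/635 ≈ 0.047139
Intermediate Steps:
v(W) = -30*W (v(W) = (5*W)*(-6) = -30*W)
I = 3*sqrt(14) (I = sqrt(126) = 3*sqrt(14) ≈ 11.225)
T(l, S) = -16*S (T(l, S) = -17*S + S = -16*S)
T(229, I)/v(97 - 1*(-30)) = (-48*sqrt(14))/((-30*(97 - 1*(-30)))) = (-48*sqrt(14))/((-30*(97 + 30))) = (-48*sqrt(14))/((-30*127)) = -48*sqrt(14)/(-3810) = -48*sqrt(14)*(-1/3810) = 8*sqrt(14)/635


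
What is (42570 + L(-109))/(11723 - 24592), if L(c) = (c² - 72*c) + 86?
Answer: -62385/12869 ≈ -4.8477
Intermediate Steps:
L(c) = 86 + c² - 72*c
(42570 + L(-109))/(11723 - 24592) = (42570 + (86 + (-109)² - 72*(-109)))/(11723 - 24592) = (42570 + (86 + 11881 + 7848))/(-12869) = (42570 + 19815)*(-1/12869) = 62385*(-1/12869) = -62385/12869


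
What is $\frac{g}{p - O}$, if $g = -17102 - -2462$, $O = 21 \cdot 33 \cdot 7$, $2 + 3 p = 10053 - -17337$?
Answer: $- \frac{8784}{2567} \approx -3.4219$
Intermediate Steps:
$p = \frac{27388}{3}$ ($p = - \frac{2}{3} + \frac{10053 - -17337}{3} = - \frac{2}{3} + \frac{10053 + 17337}{3} = - \frac{2}{3} + \frac{1}{3} \cdot 27390 = - \frac{2}{3} + 9130 = \frac{27388}{3} \approx 9129.3$)
$O = 4851$ ($O = 693 \cdot 7 = 4851$)
$g = -14640$ ($g = -17102 + 2462 = -14640$)
$\frac{g}{p - O} = - \frac{14640}{\frac{27388}{3} - 4851} = - \frac{14640}{\frac{12835}{3}} = \left(-14640\right) \frac{3}{12835} = - \frac{8784}{2567}$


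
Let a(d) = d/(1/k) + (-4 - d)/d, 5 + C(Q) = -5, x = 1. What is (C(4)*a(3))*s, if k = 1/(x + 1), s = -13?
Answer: -325/3 ≈ -108.33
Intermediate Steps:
C(Q) = -10 (C(Q) = -5 - 5 = -10)
k = 1/2 (k = 1/(1 + 1) = 1/2 ≈ 0.50000)
a(d) = d/2 + (-4 - d)/d (a(d) = d/(1/(1/2)) + (-4 - d)/d = d/2 + (-4 - d)/d)
(C(4)*a(3))*s = -10*(-1 + (1/2)*3 - 4/3)*(-13) = -10*(-1 + 3/2 - 4*1/3)*(-13) = -10*(-1 + 3/2 - 4/3)*(-13) = -10*(-5/6)*(-13) = (25/3)*(-13) = -325/3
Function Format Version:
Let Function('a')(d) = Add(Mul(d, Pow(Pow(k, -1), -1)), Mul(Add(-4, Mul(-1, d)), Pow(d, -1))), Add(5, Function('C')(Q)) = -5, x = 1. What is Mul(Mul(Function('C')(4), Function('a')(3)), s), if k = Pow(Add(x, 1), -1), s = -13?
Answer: Rational(-325, 3) ≈ -108.33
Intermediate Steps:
Function('C')(Q) = -10 (Function('C')(Q) = Add(-5, -5) = -10)
k = Rational(1, 2) (k = Pow(Add(1, 1), -1) = Pow(2, -1) = Rational(1, 2) ≈ 0.50000)
Function('a')(d) = Add(Mul(Rational(1, 2), d), Mul(Pow(d, -1), Add(-4, Mul(-1, d)))) (Function('a')(d) = Add(Mul(d, Pow(Pow(Rational(1, 2), -1), -1)), Mul(Add(-4, Mul(-1, d)), Pow(d, -1))) = Add(Mul(d, Pow(2, -1)), Mul(Pow(d, -1), Add(-4, Mul(-1, d)))) = Add(Mul(d, Rational(1, 2)), Mul(Pow(d, -1), Add(-4, Mul(-1, d)))) = Add(Mul(Rational(1, 2), d), Mul(Pow(d, -1), Add(-4, Mul(-1, d)))))
Mul(Mul(Function('C')(4), Function('a')(3)), s) = Mul(Mul(-10, Add(-1, Mul(Rational(1, 2), 3), Mul(-4, Pow(3, -1)))), -13) = Mul(Mul(-10, Add(-1, Rational(3, 2), Mul(-4, Rational(1, 3)))), -13) = Mul(Mul(-10, Add(-1, Rational(3, 2), Rational(-4, 3))), -13) = Mul(Mul(-10, Rational(-5, 6)), -13) = Mul(Rational(25, 3), -13) = Rational(-325, 3)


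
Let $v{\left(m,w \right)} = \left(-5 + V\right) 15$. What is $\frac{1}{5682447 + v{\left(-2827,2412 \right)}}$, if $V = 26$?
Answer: $\frac{1}{5682762} \approx 1.7597 \cdot 10^{-7}$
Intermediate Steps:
$v{\left(m,w \right)} = 315$ ($v{\left(m,w \right)} = \left(-5 + 26\right) 15 = 21 \cdot 15 = 315$)
$\frac{1}{5682447 + v{\left(-2827,2412 \right)}} = \frac{1}{5682447 + 315} = \frac{1}{5682762}$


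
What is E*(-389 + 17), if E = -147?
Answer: 54684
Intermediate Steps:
E*(-389 + 17) = -147*(-389 + 17) = -147*(-372) = 54684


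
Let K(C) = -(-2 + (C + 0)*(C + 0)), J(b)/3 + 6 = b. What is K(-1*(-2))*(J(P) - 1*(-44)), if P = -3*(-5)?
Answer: -142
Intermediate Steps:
P = 15
J(b) = -18 + 3*b
K(C) = 2 - C² (K(C) = -(-2 + C*C) = -(-2 + C²) = 2 - C²)
K(-1*(-2))*(J(P) - 1*(-44)) = (2 - (-1*(-2))²)*((-18 + 3*15) - 1*(-44)) = (2 - 1*2²)*((-18 + 45) + 44) = (2 - 1*4)*(27 + 44) = (2 - 4)*71 = -2*71 = -142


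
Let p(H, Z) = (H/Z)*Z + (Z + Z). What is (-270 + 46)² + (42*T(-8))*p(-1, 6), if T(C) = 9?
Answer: 54334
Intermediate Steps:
p(H, Z) = H + 2*Z (p(H, Z) = (H/Z)*Z + 2*Z = H + 2*Z)
(-270 + 46)² + (42*T(-8))*p(-1, 6) = (-270 + 46)² + (42*9)*(-1 + 2*6) = (-224)² + 378*(-1 + 12) = 50176 + 378*11 = 50176 + 4158 = 54334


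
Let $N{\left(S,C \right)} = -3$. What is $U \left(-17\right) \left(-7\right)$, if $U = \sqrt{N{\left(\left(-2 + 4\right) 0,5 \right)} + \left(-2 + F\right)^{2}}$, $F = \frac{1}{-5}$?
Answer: $\frac{119 \sqrt{46}}{5} \approx 161.42$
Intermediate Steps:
$F = - \frac{1}{5} \approx -0.2$
$U = \frac{\sqrt{46}}{5}$ ($U = \sqrt{-3 + \left(-2 - \frac{1}{5}\right)^{2}} = \sqrt{-3 + \left(- \frac{11}{5}\right)^{2}} = \sqrt{-3 + \frac{121}{25}} = \sqrt{\frac{46}{25}} = \frac{\sqrt{46}}{5} \approx 1.3565$)
$U \left(-17\right) \left(-7\right) = \frac{\sqrt{46}}{5} \left(-17\right) \left(-7\right) = - \frac{17 \sqrt{46}}{5} \left(-7\right) = \frac{119 \sqrt{46}}{5}$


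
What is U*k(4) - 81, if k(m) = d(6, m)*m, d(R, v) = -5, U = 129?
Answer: -2661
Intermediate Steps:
k(m) = -5*m
U*k(4) - 81 = 129*(-5*4) - 81 = 129*(-20) - 81 = -2580 - 81 = -2661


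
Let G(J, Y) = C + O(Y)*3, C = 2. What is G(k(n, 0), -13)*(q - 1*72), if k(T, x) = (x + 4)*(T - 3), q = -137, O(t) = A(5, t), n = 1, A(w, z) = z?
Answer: 7733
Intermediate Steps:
O(t) = t
k(T, x) = (-3 + T)*(4 + x) (k(T, x) = (4 + x)*(-3 + T) = (-3 + T)*(4 + x))
G(J, Y) = 2 + 3*Y (G(J, Y) = 2 + Y*3 = 2 + 3*Y)
G(k(n, 0), -13)*(q - 1*72) = (2 + 3*(-13))*(-137 - 1*72) = (2 - 39)*(-137 - 72) = -37*(-209) = 7733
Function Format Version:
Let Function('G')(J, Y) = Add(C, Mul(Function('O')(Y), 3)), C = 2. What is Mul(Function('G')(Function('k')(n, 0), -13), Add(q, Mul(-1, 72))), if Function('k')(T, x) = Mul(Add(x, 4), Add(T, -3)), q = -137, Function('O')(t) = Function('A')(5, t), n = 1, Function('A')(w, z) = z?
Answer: 7733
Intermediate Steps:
Function('O')(t) = t
Function('k')(T, x) = Mul(Add(-3, T), Add(4, x)) (Function('k')(T, x) = Mul(Add(4, x), Add(-3, T)) = Mul(Add(-3, T), Add(4, x)))
Function('G')(J, Y) = Add(2, Mul(3, Y)) (Function('G')(J, Y) = Add(2, Mul(Y, 3)) = Add(2, Mul(3, Y)))
Mul(Function('G')(Function('k')(n, 0), -13), Add(q, Mul(-1, 72))) = Mul(Add(2, Mul(3, -13)), Add(-137, Mul(-1, 72))) = Mul(Add(2, -39), Add(-137, -72)) = Mul(-37, -209) = 7733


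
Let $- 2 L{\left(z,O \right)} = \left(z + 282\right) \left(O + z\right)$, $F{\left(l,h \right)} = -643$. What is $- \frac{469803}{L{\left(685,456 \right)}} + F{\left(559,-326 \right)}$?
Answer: $- \frac{708512515}{1103347} \approx -642.15$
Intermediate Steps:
$L{\left(z,O \right)} = - \frac{\left(282 + z\right) \left(O + z\right)}{2}$ ($L{\left(z,O \right)} = - \frac{\left(z + 282\right) \left(O + z\right)}{2} = - \frac{\left(282 + z\right) \left(O + z\right)}{2}$)
$- \frac{469803}{L{\left(685,456 \right)}} + F{\left(559,-326 \right)} = - \frac{469803}{\left(-141\right) 456 - 96585 - \frac{685^{2}}{2} - 228 \cdot 685} - 643 = - \frac{469803}{-64296 - 96585 - \frac{469225}{2} - 156180} - 643 = - \frac{469803}{- \frac{1103347}{2}} - 643 = \left(-469803\right) \left(- \frac{2}{1103347}\right) - 643 = \frac{939606}{1103347} - 643 = - \frac{708512515}{1103347}$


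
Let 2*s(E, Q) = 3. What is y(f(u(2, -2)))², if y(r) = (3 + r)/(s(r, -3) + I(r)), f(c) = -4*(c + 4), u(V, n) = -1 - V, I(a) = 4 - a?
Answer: 4/361 ≈ 0.011080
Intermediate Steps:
s(E, Q) = 3/2 (s(E, Q) = (½)*3 = 3/2)
f(c) = -16 - 4*c (f(c) = -4*(4 + c) = -16 - 4*c)
y(r) = (3 + r)/(11/2 - r) (y(r) = (3 + r)/(3/2 + (4 - r)) = (3 + r)/(11/2 - r))
y(f(u(2, -2)))² = (2*(-3 - (-16 - 4*(-1 - 1*2)))/(-11 + 2*(-16 - 4*(-1 - 1*2))))² = (2*(-3 - (-16 - 4*(-1 - 2)))/(-11 + 2*(-16 - 4*(-1 - 2))))² = (2*(-3 - (-16 - 4*(-3)))/(-11 + 2*(-16 - 4*(-3))))² = (2*(-3 - (-16 + 12))/(-11 + 2*(-16 + 12)))² = (2*(-3 - 1*(-4))/(-11 + 2*(-4)))² = (2*(-3 + 4)/(-11 - 8))² = (2*1/(-19))² = (2*(-1/19)*1)² = (-2/19)² = 4/361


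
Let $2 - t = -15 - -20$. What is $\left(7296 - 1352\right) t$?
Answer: $-17832$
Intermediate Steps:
$t = -3$ ($t = 2 - \left(-15 - -20\right) = 2 - \left(-15 + 20\right) = 2 - 5 = -3$)
$\left(7296 - 1352\right) t = \left(7296 - 1352\right) \left(-3\right) = 5944 \left(-3\right) = -17832$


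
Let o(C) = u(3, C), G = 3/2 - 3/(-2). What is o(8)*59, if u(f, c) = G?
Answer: 177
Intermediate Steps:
G = 3 (G = 3*(½) - 3*(-½) = 3/2 + 3/2 = 3)
u(f, c) = 3
o(C) = 3
o(8)*59 = 3*59 = 177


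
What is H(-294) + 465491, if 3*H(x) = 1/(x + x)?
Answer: 821126123/1764 ≈ 4.6549e+5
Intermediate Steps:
H(x) = 1/(6*x) (H(x) = 1/(3*(x + x)) = 1/(3*((2*x))) = (1/(2*x))/3 = 1/(6*x))
H(-294) + 465491 = (⅙)/(-294) + 465491 = (⅙)*(-1/294) + 465491 = -1/1764 + 465491 = 821126123/1764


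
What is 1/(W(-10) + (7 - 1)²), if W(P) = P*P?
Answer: 1/136 ≈ 0.0073529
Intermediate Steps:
W(P) = P²
1/(W(-10) + (7 - 1)²) = 1/((-10)² + (7 - 1)²) = 1/(100 + 6²) = 1/(100 + 36) = 1/136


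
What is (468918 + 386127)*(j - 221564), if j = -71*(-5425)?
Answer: 139894767495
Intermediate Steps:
j = 385175
(468918 + 386127)*(j - 221564) = (468918 + 386127)*(385175 - 221564) = 855045*163611 = 139894767495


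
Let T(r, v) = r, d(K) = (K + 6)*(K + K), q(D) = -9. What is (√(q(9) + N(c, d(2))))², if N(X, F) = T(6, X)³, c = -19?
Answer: 207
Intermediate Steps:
d(K) = 2*K*(6 + K) (d(K) = (6 + K)*(2*K) = 2*K*(6 + K))
N(X, F) = 216 (N(X, F) = 6³ = 216)
(√(q(9) + N(c, d(2))))² = (√(-9 + 216))² = (√207)² = (3*√23)² = 207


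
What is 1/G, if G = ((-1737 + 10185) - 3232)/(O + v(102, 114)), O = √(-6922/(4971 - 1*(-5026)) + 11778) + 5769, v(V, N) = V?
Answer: 5871/5216 + 89*√9287213/13036088 ≈ 1.1464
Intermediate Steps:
O = 5769 + 356*√9287213/9997 (O = √(-6922/(4971 + 5026) + 11778) + 5769 = √(-6922/9997 + 11778) + 5769 = √(117737744/9997) + 5769 = 356*√9287213/9997 + 5769 = 5769 + 356*√9287213/9997 ≈ 5877.5)
G = 5216/(5871 + 356*√9287213/9997) (G = ((-1737 + 10185) - 3232)/((5769 + 356*√9287213/9997) + 102) = (8448 - 3232)/(5871 + 356*√9287213/9997) = 5216/(5871 + 356*√9287213/9997) ≈ 0.87231)
1/G = 1/(306139490592/344465266333 - 1856896*√9287213/344465266333)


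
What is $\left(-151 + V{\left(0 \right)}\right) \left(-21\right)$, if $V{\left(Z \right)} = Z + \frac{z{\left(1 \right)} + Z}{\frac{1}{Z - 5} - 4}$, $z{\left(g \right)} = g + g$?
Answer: $3181$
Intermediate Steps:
$z{\left(g \right)} = 2 g$
$V{\left(Z \right)} = Z + \frac{2 + Z}{-4 + \frac{1}{-5 + Z}}$ ($V{\left(Z \right)} = Z + \frac{2 \cdot 1 + Z}{\frac{1}{Z - 5} - 4} = Z + \frac{2 + Z}{\frac{1}{-5 + Z} - 4} = Z + \frac{2 + Z}{-4 + \frac{1}{-5 + Z}}$)
$\left(-151 + V{\left(0 \right)}\right) \left(-21\right) = \left(-151 + \frac{10 - 0 + 3 \cdot 0^{2}}{-21 + 4 \cdot 0}\right) \left(-21\right) = \left(-151 + \frac{10 + 0 + 3 \cdot 0}{-21 + 0}\right) \left(-21\right) = \left(-151 + \frac{10 + 0 + 0}{-21}\right) \left(-21\right) = \left(-151 - \frac{10}{21}\right) \left(-21\right) = \left(- \frac{3181}{21}\right) \left(-21\right) = 3181$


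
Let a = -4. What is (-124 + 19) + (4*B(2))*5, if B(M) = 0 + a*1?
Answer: -185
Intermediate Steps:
B(M) = -4 (B(M) = 0 - 4*1 = 0 - 4 = -4)
(-124 + 19) + (4*B(2))*5 = (-124 + 19) + (4*(-4))*5 = -105 - 16*5 = -105 - 80 = -185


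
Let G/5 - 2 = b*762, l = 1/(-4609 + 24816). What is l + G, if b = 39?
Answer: 3002760201/20207 ≈ 1.4860e+5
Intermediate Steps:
l = 1/20207 ≈ 4.9488e-5
G = 148600 (G = 10 + 5*(39*762) = 10 + 5*29718 = 10 + 148590 = 148600)
l + G = 1/20207 + 148600 = 3002760201/20207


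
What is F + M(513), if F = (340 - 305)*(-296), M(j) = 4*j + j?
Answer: -7795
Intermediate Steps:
M(j) = 5*j
F = -10360 (F = 35*(-296) = -10360)
F + M(513) = -10360 + 5*513 = -10360 + 2565 = -7795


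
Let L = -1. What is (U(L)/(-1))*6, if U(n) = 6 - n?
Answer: -42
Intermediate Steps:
(U(L)/(-1))*6 = ((6 - 1*(-1))/(-1))*6 = -(6 + 1)*6 = -1*7*6 = -7*6 = -42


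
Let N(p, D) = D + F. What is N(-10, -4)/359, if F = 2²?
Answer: 0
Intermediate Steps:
F = 4
N(p, D) = 4 + D (N(p, D) = D + 4 = 4 + D)
N(-10, -4)/359 = (4 - 4)/359 = 0*(1/359) = 0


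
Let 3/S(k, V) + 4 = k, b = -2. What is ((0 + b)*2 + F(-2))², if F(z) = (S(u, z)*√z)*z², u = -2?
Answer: 8 + 16*I*√2 ≈ 8.0 + 22.627*I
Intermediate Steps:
S(k, V) = 3/(-4 + k)
F(z) = -z^(5/2)/2 (F(z) = ((3/(-4 - 2))*√z)*z² = ((3/(-6))*√z)*z² = ((3*(-⅙))*√z)*z² = (-√z/2)*z² = -z^(5/2)/2)
((0 + b)*2 + F(-2))² = ((0 - 2)*2 - 2*I*√2)² = (-2*2 - 2*I*√2)² = (-4 - 2*I*√2)²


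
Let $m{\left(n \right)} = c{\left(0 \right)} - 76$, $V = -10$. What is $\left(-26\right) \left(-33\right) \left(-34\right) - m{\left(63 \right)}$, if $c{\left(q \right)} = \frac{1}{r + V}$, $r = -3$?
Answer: $- \frac{378247}{13} \approx -29096.0$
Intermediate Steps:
$c{\left(q \right)} = - \frac{1}{13}$ ($c{\left(q \right)} = \frac{1}{-3 - 10} = \frac{1}{-13} = - \frac{1}{13}$)
$m{\left(n \right)} = - \frac{989}{13}$ ($m{\left(n \right)} = - \frac{1}{13} - 76 = - \frac{989}{13}$)
$\left(-26\right) \left(-33\right) \left(-34\right) - m{\left(63 \right)} = \left(-26\right) \left(-33\right) \left(-34\right) - - \frac{989}{13} = 858 \left(-34\right) + \frac{989}{13} = -29172 + \frac{989}{13} = - \frac{378247}{13}$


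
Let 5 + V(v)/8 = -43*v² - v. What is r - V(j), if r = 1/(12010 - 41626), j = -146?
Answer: 217131954815/29616 ≈ 7.3316e+6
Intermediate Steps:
V(v) = -40 - 344*v² - 8*v (V(v) = -40 + 8*(-43*v² - v) = -40 + 8*(-v - 43*v²) = -40 + (-344*v² - 8*v) = -40 - 344*v² - 8*v)
r = -1/29616 (r = 1/(-29616) = -1/29616 ≈ -3.3766e-5)
r - V(j) = -1/29616 - (-40 - 344*(-146)² - 8*(-146)) = -1/29616 - (-40 - 344*21316 + 1168) = -1/29616 - (-40 - 7332704 + 1168) = -1/29616 - 1*(-7331576) = -1/29616 + 7331576 = 217131954815/29616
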